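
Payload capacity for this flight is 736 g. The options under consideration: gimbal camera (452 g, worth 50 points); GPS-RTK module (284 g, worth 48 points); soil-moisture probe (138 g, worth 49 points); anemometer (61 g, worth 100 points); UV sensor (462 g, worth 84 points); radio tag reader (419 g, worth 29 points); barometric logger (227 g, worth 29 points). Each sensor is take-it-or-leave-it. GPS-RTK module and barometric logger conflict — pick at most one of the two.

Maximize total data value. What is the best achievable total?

Best packing: soil-moisture probe + anemometer + UV sensor — 661 g, 233 total.
That's the maximum — no feasible swap from here does better than 233.

233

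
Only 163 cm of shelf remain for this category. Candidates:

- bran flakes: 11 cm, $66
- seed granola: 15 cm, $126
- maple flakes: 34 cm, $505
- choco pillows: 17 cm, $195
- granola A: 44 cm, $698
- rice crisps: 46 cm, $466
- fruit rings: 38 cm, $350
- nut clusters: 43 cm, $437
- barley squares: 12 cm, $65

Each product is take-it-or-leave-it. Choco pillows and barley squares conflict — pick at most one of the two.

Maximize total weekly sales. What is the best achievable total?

2019

A density-first pass picks seed granola + maple flakes + choco pillows + granola A + nut clusters — 1961 at 153 cm.
A better packing is maple flakes + granola A + rice crisps + fruit rings: 162 cm, total 2019.
No other feasible combination exceeds 2019.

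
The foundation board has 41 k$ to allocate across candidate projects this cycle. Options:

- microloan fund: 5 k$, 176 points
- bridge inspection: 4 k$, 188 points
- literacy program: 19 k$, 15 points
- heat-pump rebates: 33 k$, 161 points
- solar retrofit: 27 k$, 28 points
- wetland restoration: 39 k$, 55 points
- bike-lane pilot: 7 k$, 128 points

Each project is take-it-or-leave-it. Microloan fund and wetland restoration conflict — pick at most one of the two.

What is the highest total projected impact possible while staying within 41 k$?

Ranking by ratio (projected impact/k$): bridge inspection 47.00, microloan fund 35.20, bike-lane pilot 18.29.
The ratio ordering already packs tightly: microloan fund + bridge inspection + literacy program + bike-lane pilot, 35 k$, 507.
Nothing else feasible within 41 k$ beats 507.

507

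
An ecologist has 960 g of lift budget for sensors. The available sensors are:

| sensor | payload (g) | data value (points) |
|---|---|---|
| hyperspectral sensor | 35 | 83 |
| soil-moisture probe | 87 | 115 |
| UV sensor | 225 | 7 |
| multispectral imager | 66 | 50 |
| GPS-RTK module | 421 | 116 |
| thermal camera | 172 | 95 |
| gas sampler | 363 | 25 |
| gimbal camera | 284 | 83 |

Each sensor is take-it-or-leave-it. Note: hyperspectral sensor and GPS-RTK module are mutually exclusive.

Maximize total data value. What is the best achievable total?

The ratio ordering already packs tightly: hyperspectral sensor + soil-moisture probe + UV sensor + multispectral imager + thermal camera + gimbal camera, 869 g, 433.
That's the maximum — no feasible swap from here does better than 433.

433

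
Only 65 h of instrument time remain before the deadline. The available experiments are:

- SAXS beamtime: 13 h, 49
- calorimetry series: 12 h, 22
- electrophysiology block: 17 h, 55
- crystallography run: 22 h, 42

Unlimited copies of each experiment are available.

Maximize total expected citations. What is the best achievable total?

245

Best packing: 5×SAXS beamtime — 65 h, 245 total.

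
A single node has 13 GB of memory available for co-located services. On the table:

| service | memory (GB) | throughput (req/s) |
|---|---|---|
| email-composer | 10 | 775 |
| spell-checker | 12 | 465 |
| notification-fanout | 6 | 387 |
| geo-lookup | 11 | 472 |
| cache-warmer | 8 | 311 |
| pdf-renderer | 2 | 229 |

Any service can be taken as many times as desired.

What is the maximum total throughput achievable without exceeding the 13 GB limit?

Best packing: 6×pdf-renderer — 12 GB, 1374 total.
No other feasible combination exceeds 1374.

1374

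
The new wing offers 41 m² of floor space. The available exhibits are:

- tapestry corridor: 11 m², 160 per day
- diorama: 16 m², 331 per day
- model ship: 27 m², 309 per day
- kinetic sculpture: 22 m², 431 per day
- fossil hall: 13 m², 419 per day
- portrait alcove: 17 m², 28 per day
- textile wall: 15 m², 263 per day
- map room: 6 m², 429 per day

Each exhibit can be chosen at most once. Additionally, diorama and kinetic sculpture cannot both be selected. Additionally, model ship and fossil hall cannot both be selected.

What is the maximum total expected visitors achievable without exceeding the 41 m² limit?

1279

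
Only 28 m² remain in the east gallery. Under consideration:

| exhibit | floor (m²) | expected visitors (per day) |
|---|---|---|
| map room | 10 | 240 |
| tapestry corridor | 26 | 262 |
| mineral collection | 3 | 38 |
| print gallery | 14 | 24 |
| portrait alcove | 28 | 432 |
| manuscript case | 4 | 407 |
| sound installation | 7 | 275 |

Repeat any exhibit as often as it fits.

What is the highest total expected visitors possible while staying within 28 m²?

2849

Ranking by ratio (expected visitors/m²): manuscript case 101.75, sound installation 39.29, map room 24.00.
Best packing: 7×manuscript case — 28 m², 2849 total.
Nothing else within 28 m² beats 2849.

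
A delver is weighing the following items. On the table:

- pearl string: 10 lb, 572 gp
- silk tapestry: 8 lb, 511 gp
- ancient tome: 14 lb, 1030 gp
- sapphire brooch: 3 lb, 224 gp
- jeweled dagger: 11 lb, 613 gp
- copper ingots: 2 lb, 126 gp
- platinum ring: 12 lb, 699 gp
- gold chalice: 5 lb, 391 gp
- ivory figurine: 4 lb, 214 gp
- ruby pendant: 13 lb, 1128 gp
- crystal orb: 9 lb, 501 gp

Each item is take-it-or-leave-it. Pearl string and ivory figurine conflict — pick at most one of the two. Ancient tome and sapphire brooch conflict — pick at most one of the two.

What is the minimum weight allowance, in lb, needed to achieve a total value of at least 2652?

34

Need the lightest bundle worth ≥ 2652.
Taking ancient tome + copper ingots + gold chalice + ruby pendant gives 2675 (≥ 2652) for 34 lb.
Any bundle with less than 34 lb falls short of 2652.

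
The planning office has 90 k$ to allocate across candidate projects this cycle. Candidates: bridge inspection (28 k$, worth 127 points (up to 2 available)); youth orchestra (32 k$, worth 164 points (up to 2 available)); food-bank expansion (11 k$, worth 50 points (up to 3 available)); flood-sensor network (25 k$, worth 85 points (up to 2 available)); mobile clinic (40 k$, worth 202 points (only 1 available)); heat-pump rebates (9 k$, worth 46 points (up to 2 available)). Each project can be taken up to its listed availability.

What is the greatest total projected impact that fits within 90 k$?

458

Greedy by ratio would take 2×youth orchestra + 2×heat-pump rebates: 82 k$ used, total 420.
Replace youth orchestra with mobile clinic: the trade gains 38 net, giving 458 at 90 k$.
No other feasible combination exceeds 458.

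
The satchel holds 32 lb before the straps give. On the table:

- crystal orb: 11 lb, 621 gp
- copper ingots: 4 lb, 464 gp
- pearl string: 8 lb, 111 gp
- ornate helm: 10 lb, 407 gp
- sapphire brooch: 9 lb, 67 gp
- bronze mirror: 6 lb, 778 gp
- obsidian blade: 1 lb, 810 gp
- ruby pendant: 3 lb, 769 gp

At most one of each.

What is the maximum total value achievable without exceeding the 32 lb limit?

Crystal orb + copper ingots + bronze mirror + obsidian blade + ruby pendant uses 25 of the 32 lb and totals 3442.
Next best is crystal orb + ornate helm + bronze mirror + obsidian blade + ruby pendant at 3385 (31 lb) — short by 57.

3442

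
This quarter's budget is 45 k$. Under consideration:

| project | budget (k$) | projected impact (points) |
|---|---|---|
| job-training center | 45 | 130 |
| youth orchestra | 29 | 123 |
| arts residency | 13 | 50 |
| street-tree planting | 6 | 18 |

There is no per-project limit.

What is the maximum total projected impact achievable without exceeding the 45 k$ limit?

The ratio ordering already packs tightly: youth orchestra + arts residency, 42 k$, 173.
Nothing else within 45 k$ beats 173.

173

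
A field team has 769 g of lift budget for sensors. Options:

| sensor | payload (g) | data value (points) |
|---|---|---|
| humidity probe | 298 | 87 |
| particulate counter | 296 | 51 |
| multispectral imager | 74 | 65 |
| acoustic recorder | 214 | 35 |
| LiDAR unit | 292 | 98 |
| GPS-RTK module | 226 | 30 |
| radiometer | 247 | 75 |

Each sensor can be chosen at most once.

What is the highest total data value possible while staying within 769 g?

250

Filling by ratio: multispectral imager + LiDAR unit + radiometer for 238, with 156 g left unused.
Dropping radiometer frees 247 g; slotting in humidity probe (298 g) lifts the total to 250 at 664 g.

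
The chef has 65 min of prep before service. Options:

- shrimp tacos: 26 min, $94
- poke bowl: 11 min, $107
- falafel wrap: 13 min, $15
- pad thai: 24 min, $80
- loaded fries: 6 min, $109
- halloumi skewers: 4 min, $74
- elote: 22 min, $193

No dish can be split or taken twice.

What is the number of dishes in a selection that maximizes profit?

4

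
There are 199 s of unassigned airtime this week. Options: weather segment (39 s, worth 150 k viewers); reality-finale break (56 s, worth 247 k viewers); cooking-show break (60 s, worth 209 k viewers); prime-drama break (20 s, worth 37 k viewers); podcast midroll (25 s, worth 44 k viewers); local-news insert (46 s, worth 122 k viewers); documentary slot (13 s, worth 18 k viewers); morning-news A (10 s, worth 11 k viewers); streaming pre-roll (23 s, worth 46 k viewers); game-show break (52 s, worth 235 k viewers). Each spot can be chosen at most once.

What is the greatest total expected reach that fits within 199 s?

The ratio ordering already packs tightly: weather segment + reality-finale break + local-news insert + game-show break, 193 s, 754.
That's the maximum — no swap from here does better than 754.

754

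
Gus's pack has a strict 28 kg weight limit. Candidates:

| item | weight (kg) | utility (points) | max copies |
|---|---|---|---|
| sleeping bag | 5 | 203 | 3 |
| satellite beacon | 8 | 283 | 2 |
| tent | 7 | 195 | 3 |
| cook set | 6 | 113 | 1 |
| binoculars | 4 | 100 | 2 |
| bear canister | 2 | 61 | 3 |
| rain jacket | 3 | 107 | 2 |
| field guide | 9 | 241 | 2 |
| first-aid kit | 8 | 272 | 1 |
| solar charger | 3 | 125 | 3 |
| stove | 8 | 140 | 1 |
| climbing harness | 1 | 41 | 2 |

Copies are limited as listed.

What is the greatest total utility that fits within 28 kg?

1132

Taking the top-ratio items first gives 3×sleeping bag + bear canister + 3×solar charger + 2×climbing harness for 1127 (28 kg).
The 3 kg tied up in bear canister and climbing harness is better spent on rain jacket — total rises to 1132 (28 kg).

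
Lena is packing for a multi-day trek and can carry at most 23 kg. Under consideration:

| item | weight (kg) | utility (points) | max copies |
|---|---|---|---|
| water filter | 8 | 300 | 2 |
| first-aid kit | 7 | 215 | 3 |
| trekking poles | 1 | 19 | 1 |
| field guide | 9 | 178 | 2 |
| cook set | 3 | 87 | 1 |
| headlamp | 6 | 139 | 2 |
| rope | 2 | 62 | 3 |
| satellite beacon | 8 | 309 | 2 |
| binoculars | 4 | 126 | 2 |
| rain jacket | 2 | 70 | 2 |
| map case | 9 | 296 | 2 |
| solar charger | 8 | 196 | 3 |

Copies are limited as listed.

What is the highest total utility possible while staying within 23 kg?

Density check — satellite beacon 38.62, water filter 37.50, rain jacket 35.00 are the best per kg.
Taking the top-ratio items first gives trekking poles + rope + 2×satellite beacon + 2×rain jacket for 839 (23 kg).
Dropping trekking poles and rope frees 3 kg; slotting in cook set (3 kg) lifts the total to 845 at 23 kg.
Every other selection either busts 23 kg or exceeds an availability limit or fails to beat 845.

845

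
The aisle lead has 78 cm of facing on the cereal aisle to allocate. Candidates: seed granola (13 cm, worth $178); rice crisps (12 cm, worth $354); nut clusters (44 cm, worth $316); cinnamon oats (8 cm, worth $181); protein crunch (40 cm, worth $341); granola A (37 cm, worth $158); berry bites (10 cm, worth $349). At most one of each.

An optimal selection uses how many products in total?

4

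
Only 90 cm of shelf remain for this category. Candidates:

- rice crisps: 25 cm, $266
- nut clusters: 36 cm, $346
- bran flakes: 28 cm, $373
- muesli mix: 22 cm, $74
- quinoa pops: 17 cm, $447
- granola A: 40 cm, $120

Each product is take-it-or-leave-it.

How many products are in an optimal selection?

Best achievable weekly sales is 1166.
For example nut clusters + bran flakes + quinoa pops achieves it, using 81 cm.
All optima have 3 products.

3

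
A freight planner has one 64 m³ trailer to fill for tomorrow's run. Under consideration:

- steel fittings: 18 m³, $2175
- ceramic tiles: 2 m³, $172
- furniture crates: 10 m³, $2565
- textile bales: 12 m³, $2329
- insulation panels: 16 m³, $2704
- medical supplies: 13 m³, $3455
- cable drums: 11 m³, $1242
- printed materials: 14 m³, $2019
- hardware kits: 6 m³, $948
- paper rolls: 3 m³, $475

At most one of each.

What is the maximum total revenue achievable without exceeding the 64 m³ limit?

12648

Density check — medical supplies 265.77, furniture crates 256.50, textile bales 194.08 are the best per m³.
The ratio ordering already packs tightly: ceramic tiles + furniture crates + textile bales + insulation panels + medical supplies + hardware kits + paper rolls, 62 m³, 12648.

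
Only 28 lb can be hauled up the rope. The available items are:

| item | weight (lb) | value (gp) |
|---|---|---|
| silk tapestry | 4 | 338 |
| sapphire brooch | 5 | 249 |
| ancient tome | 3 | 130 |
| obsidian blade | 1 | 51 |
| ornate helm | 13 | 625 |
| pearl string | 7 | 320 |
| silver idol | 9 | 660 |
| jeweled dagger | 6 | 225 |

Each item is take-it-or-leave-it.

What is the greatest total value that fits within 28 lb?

1697

By value per lb: silk tapestry 84.50, silver idol 73.33, obsidian blade 51.00 lead.
Greedy by ratio would take silk tapestry + sapphire brooch + obsidian blade + pearl string + silver idol: 26 lb used, total 1618.
Replace obsidian blade with ancient tome: the trade gains 79 net, giving 1697 at 28 lb.
That's the maximum — no swap from here does better than 1697.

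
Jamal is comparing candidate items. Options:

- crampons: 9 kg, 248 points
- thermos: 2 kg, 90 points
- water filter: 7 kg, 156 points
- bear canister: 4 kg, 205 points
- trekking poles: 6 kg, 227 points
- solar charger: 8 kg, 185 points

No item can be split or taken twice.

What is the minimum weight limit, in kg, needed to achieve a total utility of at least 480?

12

Need the lightest bundle worth ≥ 480.
Taking thermos + bear canister + trekking poles gives 522 (≥ 480) for 12 kg.
No combination under 12 kg hits 480.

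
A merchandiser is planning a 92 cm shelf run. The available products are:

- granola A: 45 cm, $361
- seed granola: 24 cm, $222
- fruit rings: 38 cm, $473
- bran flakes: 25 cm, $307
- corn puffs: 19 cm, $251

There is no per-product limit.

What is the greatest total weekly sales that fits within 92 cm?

1116

Greedy by ratio would take 4×corn puffs: 76 cm used, total 1004.
Replace 2×corn puffs with 2×bran flakes: the trade gains 112 net, giving 1116 at 88 cm.
Nothing else within 92 cm beats 1116.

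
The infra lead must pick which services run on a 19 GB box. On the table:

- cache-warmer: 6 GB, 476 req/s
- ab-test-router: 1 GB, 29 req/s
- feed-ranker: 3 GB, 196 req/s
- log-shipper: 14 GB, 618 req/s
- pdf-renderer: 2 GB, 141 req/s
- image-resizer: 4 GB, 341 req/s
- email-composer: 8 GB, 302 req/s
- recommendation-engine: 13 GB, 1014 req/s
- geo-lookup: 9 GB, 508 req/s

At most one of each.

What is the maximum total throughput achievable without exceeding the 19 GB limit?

Greedy by ratio would take cache-warmer + ab-test-router + feed-ranker + pdf-renderer + image-resizer: 16 GB used, total 1183.
Replace cache-warmer and ab-test-router and feed-ranker with recommendation-engine: the trade gains 313 net, giving 1496 at 19 GB.
An exhaustive check of the 512 subsets confirms 1496.

1496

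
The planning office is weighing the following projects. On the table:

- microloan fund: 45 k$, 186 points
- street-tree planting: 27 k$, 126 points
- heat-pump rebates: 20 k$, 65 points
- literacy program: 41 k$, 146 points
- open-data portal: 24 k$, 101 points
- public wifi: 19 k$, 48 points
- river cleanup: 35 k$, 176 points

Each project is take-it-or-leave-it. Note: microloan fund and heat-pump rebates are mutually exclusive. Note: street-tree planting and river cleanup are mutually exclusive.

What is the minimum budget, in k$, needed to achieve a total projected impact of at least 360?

80

Need the lightest bundle worth ≥ 360.
microloan fund + river cleanup: 362 projected impact at 80 k$.
Any bundle with less than 80 k$ falls short of 360.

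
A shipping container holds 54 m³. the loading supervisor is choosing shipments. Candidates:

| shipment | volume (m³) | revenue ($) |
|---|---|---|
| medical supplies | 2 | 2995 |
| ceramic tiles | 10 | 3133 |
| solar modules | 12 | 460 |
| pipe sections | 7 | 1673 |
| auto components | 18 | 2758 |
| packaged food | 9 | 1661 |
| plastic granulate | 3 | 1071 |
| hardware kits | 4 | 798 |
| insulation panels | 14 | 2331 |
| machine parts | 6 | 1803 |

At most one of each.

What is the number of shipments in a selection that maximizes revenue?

7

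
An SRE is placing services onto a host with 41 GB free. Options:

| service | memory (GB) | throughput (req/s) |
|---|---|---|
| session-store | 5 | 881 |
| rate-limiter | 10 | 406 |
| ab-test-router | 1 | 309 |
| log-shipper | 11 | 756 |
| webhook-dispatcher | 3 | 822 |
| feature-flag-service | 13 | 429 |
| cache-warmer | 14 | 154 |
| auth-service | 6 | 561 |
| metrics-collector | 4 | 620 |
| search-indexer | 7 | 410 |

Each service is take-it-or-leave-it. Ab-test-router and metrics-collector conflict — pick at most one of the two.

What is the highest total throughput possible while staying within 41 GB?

4050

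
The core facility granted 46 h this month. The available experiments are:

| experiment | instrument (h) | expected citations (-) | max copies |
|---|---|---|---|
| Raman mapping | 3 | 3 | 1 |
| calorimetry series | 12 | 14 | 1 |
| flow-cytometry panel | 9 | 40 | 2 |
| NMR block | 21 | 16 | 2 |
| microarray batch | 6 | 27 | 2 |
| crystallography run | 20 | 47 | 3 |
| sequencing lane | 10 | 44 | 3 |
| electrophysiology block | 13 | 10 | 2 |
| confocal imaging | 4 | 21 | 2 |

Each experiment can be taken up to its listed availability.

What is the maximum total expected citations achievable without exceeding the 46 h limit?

210

By expected citations per h: confocal imaging 5.25, microarray batch 4.50, flow-cytometry panel 4.44 lead.
A density-first pass picks Raman mapping + 2×flow-cytometry panel + 2×microarray batch + 2×confocal imaging — 179 at 41 h.
Replace Raman mapping and 2×microarray batch with 2×sequencing lane: the trade gains 31 net, giving 210 at 46 h.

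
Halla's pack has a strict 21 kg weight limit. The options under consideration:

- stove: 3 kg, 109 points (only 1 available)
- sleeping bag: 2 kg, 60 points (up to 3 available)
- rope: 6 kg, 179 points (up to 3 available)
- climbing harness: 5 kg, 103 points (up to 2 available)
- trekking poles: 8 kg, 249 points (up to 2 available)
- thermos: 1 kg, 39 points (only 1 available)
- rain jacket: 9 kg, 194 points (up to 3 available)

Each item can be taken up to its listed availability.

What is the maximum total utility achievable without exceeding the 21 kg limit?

667

Greedy by ratio would take stove + 2×trekking poles + thermos: 20 kg used, total 646.
Dropping thermos frees 1 kg; slotting in sleeping bag (2 kg) lifts the total to 667 at 21 kg.
Nothing else within 21 kg beats 667.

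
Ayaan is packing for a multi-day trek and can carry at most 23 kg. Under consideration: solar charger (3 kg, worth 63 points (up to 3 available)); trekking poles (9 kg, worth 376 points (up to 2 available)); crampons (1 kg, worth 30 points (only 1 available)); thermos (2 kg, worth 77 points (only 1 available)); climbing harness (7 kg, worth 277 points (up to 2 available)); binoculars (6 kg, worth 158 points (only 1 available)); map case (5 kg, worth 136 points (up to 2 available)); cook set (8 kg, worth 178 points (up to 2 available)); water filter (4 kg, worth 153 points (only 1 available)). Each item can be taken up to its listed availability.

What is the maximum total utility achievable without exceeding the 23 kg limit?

935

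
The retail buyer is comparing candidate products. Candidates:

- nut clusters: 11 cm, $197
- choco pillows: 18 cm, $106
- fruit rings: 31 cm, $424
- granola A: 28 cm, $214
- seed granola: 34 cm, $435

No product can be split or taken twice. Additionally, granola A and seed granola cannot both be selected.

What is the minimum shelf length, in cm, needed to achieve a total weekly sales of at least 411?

31

Need the lightest bundle worth ≥ 411.
fruit rings reaches 424 using 31 cm.
No combination under 31 cm hits 411.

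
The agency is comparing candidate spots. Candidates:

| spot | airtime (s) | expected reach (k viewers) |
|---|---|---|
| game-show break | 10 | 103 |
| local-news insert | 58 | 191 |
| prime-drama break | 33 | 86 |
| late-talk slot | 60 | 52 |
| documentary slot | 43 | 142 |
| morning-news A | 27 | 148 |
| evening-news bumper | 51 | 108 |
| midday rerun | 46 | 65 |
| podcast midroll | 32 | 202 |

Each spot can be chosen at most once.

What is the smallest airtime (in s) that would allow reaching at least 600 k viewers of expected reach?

127

Minimise s subject to total expected reach ≥ 600.
game-show break + local-news insert + morning-news A + podcast midroll: 644 expected reach at 127 s.
No combination under 127 s hits 600.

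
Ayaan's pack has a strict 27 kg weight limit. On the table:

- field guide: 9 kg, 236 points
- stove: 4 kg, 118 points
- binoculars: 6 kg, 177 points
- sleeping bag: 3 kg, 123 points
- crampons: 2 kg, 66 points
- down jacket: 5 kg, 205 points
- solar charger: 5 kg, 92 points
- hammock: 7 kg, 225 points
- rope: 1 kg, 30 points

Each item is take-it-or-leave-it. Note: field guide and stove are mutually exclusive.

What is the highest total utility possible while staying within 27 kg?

914

By utility per kg: sleeping bag 41.00, down jacket 41.00, crampons 33.00 lead.
A density-first pass picks stove + sleeping bag + crampons + down jacket + solar charger + hammock + rope — 859 at 27 kg.
The 6 kg tied up in solar charger and rope is better spent on binoculars — total rises to 914 (27 kg).
That's the maximum — no feasible swap from here does better than 914.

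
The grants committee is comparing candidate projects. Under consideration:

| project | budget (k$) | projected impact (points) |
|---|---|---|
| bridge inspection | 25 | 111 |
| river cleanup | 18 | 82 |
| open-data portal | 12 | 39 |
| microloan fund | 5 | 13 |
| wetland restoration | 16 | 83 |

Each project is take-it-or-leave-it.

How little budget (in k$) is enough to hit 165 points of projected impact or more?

Minimise k$ subject to total projected impact ≥ 165.
river cleanup + wetland restoration: 165 projected impact at 34 k$.
Any bundle with less than 34 k$ falls short of 165.

34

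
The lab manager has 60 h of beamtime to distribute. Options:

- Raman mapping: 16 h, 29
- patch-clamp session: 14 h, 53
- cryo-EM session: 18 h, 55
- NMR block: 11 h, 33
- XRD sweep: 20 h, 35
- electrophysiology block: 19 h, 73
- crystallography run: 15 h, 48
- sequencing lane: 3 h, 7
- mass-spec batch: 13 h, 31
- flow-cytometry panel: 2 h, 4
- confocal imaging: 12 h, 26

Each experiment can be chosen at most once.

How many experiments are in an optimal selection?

Optimal total is 207.
One optimal bundle: patch-clamp session + NMR block + electrophysiology block + crystallography run (59 h).
Any selection reaching 207 contains exactly 4 experiments.

4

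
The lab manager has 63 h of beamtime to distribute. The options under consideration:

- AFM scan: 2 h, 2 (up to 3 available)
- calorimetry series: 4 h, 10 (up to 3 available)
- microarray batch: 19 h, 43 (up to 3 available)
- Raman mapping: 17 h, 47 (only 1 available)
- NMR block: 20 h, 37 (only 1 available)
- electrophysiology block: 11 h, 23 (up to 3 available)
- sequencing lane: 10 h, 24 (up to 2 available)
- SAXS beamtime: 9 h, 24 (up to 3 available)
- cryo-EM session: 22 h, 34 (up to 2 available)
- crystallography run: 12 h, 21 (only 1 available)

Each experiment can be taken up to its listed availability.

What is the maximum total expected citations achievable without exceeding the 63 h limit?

Ranking by ratio (expected citations/h): Raman mapping 2.76, SAXS beamtime 2.67, calorimetry series 2.50.
Filling by ratio: 3×AFM scan + 3×calorimetry series + Raman mapping + 3×SAXS beamtime for 155, with 1 h left unused.
The 10 h tied up in 3×AFM scan and calorimetry series is better spent on sequencing lane — total rises to 163 (62 h).
Every other selection either busts 63 h or exceeds an availability limit or fails to beat 163.

163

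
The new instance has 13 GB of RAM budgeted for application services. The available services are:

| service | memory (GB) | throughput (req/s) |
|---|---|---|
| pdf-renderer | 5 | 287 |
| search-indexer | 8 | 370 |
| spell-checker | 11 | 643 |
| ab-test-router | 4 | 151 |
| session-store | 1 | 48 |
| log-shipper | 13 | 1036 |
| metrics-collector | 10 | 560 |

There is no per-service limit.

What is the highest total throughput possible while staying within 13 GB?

Best packing: log-shipper — 13 GB, 1036 total.
Every other selection either busts 13 GB or fails to beat 1036.

1036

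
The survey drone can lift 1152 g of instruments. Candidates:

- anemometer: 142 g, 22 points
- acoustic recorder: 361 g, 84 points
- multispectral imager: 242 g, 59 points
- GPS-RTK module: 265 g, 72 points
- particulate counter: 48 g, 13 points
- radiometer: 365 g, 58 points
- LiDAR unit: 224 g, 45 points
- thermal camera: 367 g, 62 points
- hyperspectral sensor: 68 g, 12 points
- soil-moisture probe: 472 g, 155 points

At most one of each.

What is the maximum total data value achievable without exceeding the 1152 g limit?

324

Ranking by ratio (data value/g): soil-moisture probe 0.33, GPS-RTK module 0.27, particulate counter 0.27, multispectral imager 0.24.
Filling by ratio: multispectral imager + GPS-RTK module + particulate counter + hyperspectral sensor + soil-moisture probe for 311, with 57 g left unused.
Replace multispectral imager and hyperspectral sensor with acoustic recorder: the trade gains 13 net, giving 324 at 1146 g.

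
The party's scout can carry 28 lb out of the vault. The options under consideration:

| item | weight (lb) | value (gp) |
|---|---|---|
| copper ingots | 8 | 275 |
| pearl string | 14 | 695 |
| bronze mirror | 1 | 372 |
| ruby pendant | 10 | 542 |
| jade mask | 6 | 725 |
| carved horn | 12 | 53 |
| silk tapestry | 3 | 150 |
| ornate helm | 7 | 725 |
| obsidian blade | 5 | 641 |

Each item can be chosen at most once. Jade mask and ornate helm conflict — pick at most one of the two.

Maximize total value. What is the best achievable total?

Best packing: pearl string + bronze mirror + jade mask + obsidian blade — 26 lb, 2433 total.
Pearl string + bronze mirror + ornate helm + obsidian blade (27 lb) also reaches 2433 — a tie, but nothing goes higher.

2433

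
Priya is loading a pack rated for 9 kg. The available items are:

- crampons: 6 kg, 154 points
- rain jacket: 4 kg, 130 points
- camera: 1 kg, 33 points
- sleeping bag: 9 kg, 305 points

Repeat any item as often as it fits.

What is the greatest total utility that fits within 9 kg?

Density check — sleeping bag 33.89, camera 33.00, rain jacket 32.50 are the best per kg.
Taking sleeping bag: 9 kg used, 305 in utility.

305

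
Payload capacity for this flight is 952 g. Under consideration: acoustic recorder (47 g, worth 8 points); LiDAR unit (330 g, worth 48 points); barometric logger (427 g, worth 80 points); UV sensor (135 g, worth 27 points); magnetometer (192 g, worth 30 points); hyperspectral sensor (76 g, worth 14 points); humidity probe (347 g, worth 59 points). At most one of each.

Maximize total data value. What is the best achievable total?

166

Ranking by ratio (data value/g): UV sensor 0.20, barometric logger 0.19, hyperspectral sensor 0.18, acoustic recorder 0.17.
The ratio heuristic lands on acoustic recorder + barometric logger + UV sensor + magnetometer + hyperspectral sensor (159) but leaves 75 g idle.
Dropping acoustic recorder and magnetometer and hyperspectral sensor frees 315 g; slotting in humidity probe (347 g) lifts the total to 166 at 909 g.
Runner-up acoustic recorder + LiDAR unit + barometric logger + UV sensor tops out at 163.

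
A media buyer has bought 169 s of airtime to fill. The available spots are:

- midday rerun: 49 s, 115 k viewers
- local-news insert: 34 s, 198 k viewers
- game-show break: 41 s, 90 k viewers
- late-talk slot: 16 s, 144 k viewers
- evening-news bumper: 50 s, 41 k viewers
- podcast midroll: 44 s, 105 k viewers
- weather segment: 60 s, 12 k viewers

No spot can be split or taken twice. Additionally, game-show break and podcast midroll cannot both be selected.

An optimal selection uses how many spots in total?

4

The maximum expected reach within 169 s is 562.
One optimal bundle: midday rerun + local-news insert + late-talk slot + podcast midroll (143 s).
All optima have 4 spots.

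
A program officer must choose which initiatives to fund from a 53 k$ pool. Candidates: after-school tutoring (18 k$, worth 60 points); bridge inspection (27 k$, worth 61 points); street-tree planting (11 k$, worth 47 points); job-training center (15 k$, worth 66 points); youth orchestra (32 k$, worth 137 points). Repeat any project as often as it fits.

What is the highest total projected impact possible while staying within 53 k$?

226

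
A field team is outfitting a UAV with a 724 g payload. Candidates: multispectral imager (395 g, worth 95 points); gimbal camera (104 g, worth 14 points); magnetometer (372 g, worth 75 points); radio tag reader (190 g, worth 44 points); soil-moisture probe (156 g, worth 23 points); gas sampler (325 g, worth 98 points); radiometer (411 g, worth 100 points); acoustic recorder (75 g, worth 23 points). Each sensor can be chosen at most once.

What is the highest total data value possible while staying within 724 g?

193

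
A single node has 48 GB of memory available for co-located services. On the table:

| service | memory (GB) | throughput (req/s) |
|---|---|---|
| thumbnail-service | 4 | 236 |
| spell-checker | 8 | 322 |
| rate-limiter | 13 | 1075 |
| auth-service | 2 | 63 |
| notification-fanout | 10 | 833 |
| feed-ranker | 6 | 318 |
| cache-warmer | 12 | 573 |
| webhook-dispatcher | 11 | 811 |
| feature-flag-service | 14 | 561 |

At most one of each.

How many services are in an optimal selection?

Optimal total is 3359.
One optimal bundle: spell-checker + rate-limiter + notification-fanout + feed-ranker + webhook-dispatcher (48 GB).
Every optimal selection uses 5 services.

5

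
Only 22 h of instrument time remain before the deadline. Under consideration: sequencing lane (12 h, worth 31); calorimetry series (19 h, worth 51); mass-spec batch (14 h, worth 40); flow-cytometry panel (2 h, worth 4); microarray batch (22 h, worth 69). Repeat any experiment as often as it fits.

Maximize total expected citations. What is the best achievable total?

Taking microarray batch: 22 h used, 69 in expected citations.
That's the maximum — no swap from here does better than 69.

69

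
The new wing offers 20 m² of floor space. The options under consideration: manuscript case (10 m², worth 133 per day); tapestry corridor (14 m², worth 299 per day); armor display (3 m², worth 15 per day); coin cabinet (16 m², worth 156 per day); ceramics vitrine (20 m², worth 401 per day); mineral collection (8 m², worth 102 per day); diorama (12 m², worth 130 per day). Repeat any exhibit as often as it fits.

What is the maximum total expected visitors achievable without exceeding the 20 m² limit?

401

Greedy by ratio would take tapestry corridor + 2×armor display: 20 m² used, total 329.
Replace tapestry corridor and 2×armor display with ceramics vitrine: the trade gains 72 net, giving 401 at 20 m².
Every other selection either busts 20 m² or fails to beat 401.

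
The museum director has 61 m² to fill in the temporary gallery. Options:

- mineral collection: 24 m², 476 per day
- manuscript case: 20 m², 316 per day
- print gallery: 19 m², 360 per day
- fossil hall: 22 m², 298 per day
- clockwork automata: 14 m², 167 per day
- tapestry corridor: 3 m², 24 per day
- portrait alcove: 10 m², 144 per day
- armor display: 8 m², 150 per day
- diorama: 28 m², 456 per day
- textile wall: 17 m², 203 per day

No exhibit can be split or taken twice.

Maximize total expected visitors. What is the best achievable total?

1130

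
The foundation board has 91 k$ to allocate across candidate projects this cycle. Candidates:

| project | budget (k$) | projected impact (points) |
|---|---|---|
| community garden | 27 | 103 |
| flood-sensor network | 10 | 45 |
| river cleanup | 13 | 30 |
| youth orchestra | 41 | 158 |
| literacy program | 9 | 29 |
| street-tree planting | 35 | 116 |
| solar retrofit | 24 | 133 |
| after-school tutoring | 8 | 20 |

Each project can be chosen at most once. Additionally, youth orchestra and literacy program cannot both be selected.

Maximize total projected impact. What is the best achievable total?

366

Ranking by ratio (projected impact/k$): solar retrofit 5.54, flood-sensor network 4.50, youth orchestra 3.85, community garden 3.81.
Best packing: flood-sensor network + river cleanup + youth orchestra + solar retrofit — 88 k$, 366 total.
Runner-up community garden + flood-sensor network + river cleanup + literacy program + solar retrofit + after-school tutoring tops out at 360.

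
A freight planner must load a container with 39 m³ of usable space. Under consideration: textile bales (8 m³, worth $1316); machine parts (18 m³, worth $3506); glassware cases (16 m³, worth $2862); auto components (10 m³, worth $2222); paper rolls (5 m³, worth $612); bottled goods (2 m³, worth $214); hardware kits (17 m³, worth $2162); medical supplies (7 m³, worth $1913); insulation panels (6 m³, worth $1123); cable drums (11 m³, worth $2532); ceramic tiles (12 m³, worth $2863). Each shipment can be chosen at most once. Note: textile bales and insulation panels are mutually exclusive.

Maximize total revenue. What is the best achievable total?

8740

A density-first pass picks bottled goods + medical supplies + insulation panels + cable drums + ceramic tiles — 8645 at 38 m³.
Dropping bottled goods and medical supplies frees 9 m³; slotting in auto components (10 m³) lifts the total to 8740 at 39 m³.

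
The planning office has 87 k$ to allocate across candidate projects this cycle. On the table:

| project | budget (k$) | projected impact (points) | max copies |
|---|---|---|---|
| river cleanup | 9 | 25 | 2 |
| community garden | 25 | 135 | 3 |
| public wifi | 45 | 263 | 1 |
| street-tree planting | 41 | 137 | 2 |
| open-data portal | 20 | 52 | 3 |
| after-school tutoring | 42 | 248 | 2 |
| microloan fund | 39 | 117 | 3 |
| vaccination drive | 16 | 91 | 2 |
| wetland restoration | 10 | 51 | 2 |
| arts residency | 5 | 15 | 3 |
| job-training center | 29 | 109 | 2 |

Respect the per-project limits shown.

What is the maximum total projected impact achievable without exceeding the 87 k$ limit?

511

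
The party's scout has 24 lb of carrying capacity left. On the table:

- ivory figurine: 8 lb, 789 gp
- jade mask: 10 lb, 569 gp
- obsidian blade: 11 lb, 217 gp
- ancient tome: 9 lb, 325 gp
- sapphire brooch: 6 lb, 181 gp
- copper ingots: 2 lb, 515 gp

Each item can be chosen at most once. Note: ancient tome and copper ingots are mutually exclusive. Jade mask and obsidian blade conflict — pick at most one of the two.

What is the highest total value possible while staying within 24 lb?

The ratio ordering already packs tightly: ivory figurine + jade mask + copper ingots, 20 lb, 1873.

1873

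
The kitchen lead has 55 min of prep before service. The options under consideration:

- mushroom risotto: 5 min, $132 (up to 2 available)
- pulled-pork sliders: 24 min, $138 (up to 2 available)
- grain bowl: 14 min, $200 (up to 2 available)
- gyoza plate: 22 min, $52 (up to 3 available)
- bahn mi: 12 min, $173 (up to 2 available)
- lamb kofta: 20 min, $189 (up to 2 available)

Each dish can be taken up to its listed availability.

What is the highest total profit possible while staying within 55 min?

837

Density check — mushroom risotto 26.40, bahn mi 14.42, grain bowl 14.29 are the best per min.
Taking the top-ratio dishes first gives 2×mushroom risotto + grain bowl + 2×bahn mi for 810 (48 min).
The 12 min tied up in bahn mi is better spent on grain bowl — total rises to 837 (50 min).
No other feasible combination exceeds 837.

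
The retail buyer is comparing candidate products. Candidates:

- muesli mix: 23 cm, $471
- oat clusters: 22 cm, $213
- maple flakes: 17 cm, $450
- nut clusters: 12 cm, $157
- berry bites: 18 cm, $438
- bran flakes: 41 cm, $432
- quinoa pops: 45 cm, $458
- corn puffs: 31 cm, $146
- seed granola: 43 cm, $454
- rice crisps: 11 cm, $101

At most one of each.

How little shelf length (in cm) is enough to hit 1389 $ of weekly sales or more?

Look for the lowest-shelf combination reaching 1389.
Taking muesli mix + maple flakes + berry bites + rice crisps gives 1460 (≥ 1389) for 69 cm.
Below 69 cm the best achievable stays under 1389.

69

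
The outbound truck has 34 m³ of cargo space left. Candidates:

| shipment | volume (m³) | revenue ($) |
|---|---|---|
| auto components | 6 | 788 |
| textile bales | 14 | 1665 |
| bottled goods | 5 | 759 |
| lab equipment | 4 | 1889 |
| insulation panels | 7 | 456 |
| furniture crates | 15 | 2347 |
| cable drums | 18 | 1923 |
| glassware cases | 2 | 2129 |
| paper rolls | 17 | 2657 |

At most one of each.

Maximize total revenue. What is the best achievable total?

Ranking by ratio (revenue/m³): glassware cases 1064.50, lab equipment 472.25, furniture crates 156.47.
The ratio heuristic lands on auto components + bottled goods + lab equipment + furniture crates + glassware cases (7912) but leaves 2 m³ idle.
Replace furniture crates with paper rolls: the trade gains 310 net, giving 8222 at 34 m³.
An exhaustive check of the 512 subsets confirms 8222.

8222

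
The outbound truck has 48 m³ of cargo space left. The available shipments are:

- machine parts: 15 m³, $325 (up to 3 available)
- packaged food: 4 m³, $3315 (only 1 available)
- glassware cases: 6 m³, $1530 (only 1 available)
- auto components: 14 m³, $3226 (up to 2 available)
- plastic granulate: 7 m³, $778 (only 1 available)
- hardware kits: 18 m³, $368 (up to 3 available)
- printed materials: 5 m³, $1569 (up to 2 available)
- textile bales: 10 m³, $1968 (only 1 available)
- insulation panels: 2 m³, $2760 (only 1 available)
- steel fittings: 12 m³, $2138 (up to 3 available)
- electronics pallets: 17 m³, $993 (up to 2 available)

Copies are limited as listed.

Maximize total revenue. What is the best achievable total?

A density-first pass picks packaged food + glassware cases + auto components + 2×printed materials + textile bales + insulation panels — 15937 at 46 m³.
Dropping textile bales frees 10 m³; slotting in steel fittings (12 m³) lifts the total to 16107 at 48 m³.
That's the maximum — no swap from here does better than 16107.

16107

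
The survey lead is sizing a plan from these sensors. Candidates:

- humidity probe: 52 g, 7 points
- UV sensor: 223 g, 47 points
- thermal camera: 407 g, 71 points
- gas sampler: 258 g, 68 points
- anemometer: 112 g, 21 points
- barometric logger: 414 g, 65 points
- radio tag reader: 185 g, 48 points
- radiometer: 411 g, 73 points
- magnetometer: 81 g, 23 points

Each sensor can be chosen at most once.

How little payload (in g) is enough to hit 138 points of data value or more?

524

Need the lightest bundle worth ≥ 138.
Taking gas sampler + radio tag reader + magnetometer gives 139 (≥ 138) for 524 g.
Any bundle with less than 524 g falls short of 138.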